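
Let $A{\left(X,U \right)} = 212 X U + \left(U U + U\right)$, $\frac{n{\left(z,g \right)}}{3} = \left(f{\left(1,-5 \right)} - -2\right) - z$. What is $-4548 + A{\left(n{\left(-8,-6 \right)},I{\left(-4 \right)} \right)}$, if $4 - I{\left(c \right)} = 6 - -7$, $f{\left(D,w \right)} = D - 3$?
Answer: $-50268$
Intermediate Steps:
$f{\left(D,w \right)} = -3 + D$ ($f{\left(D,w \right)} = D - 3 = -3 + D$)
$n{\left(z,g \right)} = - 3 z$ ($n{\left(z,g \right)} = 3 \left(\left(\left(-3 + 1\right) - -2\right) - z\right) = 3 \left(\left(-2 + 2\right) - z\right) = 3 \left(0 - z\right) = 3 \left(- z\right) = - 3 z$)
$I{\left(c \right)} = -9$ ($I{\left(c \right)} = 4 - \left(6 - -7\right) = 4 - \left(6 + 7\right) = 4 - 13 = -9$)
$A{\left(X,U \right)} = U + U^{2} + 212 U X$ ($A{\left(X,U \right)} = 212 U X + \left(U^{2} + U\right) = 212 U X + \left(U + U^{2}\right) = U + U^{2} + 212 U X$)
$-4548 + A{\left(n{\left(-8,-6 \right)},I{\left(-4 \right)} \right)} = -4548 - 9 \left(1 - 9 + 212 \left(\left(-3\right) \left(-8\right)\right)\right) = -4548 - 9 \left(1 - 9 + 212 \cdot 24\right) = -4548 - 9 \left(1 - 9 + 5088\right) = -4548 - 45720 = -50268$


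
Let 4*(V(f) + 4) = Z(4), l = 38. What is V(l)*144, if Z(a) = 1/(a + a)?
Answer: -1143/2 ≈ -571.50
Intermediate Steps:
Z(a) = 1/(2*a)
V(f) = -127/32 (V(f) = -4 + ((½)/4)/4 = -4 + ((½)*(¼))/4 = -4 + (¼)*(⅛) = -4 + 1/32 = -127/32)
V(l)*144 = -127/32*144 = -1143/2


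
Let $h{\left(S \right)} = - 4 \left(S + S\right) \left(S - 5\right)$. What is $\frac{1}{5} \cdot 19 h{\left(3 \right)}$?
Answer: $\frac{912}{5} \approx 182.4$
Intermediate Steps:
$h{\left(S \right)} = - 8 S \left(-5 + S\right)$ ($h{\left(S \right)} = - 4 \cdot 2 S \left(-5 + S\right) = - 8 S \left(-5 + S\right)$)
$\frac{1}{5} \cdot 19 h{\left(3 \right)} = \frac{1}{5} \cdot 19 \cdot 8 \cdot 3 \left(5 - 3\right) = \frac{19 \cdot 8 \cdot 3 \cdot 2}{5} = \frac{19}{5} \cdot 48 = \frac{912}{5}$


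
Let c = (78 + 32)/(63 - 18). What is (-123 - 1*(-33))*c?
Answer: -220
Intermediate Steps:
c = 22/9 (c = 110/45 = 110*(1/45) = 22/9 ≈ 2.4444)
(-123 - 1*(-33))*c = (-123 - 1*(-33))*(22/9) = (-123 + 33)*(22/9) = -90*22/9 = -220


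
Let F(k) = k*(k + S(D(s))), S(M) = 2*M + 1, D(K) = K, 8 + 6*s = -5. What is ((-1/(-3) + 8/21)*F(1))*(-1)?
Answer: 5/3 ≈ 1.6667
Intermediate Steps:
s = -13/6 (s = -4/3 + (⅙)*(-5) = -4/3 - ⅚ = -13/6 ≈ -2.1667)
S(M) = 1 + 2*M
F(k) = k*(-10/3 + k) (F(k) = k*(k + (1 + 2*(-13/6))) = k*(k + (1 - 13/3)) = k*(k - 10/3) = k*(-10/3 + k))
((-1/(-3) + 8/21)*F(1))*(-1) = ((-1/(-3) + 8/21)*((⅓)*1*(-10 + 3*1)))*(-1) = ((-1*(-⅓) + 8*(1/21))*((⅓)*1*(-10 + 3)))*(-1) = ((⅓ + 8/21)*((⅓)*1*(-7)))*(-1) = ((5/7)*(-7/3))*(-1) = -5/3*(-1) = 5/3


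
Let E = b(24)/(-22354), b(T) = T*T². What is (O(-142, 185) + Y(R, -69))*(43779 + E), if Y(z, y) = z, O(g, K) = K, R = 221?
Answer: 198660254226/11177 ≈ 1.7774e+7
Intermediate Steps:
b(T) = T³
E = -6912/11177 (E = 24³/(-22354) = 13824*(-1/22354) = -6912/11177 ≈ -0.61841)
(O(-142, 185) + Y(R, -69))*(43779 + E) = (185 + 221)*(43779 - 6912/11177) = 406*(489310971/11177) = 198660254226/11177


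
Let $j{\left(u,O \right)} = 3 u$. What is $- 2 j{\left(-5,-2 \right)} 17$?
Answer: $510$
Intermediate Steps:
$- 2 j{\left(-5,-2 \right)} 17 = - 2 \cdot 3 \left(-5\right) 17 = \left(-2\right) \left(-15\right) 17 = 30 \cdot 17 = 510$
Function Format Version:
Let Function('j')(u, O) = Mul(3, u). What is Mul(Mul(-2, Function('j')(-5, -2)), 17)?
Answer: 510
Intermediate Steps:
Mul(Mul(-2, Function('j')(-5, -2)), 17) = Mul(Mul(-2, Mul(3, -5)), 17) = Mul(Mul(-2, -15), 17) = Mul(30, 17) = 510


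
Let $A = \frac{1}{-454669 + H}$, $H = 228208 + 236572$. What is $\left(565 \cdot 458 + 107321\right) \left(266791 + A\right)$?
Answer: $\frac{987539186197982}{10111} \approx 9.767 \cdot 10^{10}$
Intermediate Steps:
$H = 464780$
$A = \frac{1}{10111}$ ($A = \frac{1}{-454669 + 464780} = \frac{1}{10111} \approx 9.8902 \cdot 10^{-5}$)
$\left(565 \cdot 458 + 107321\right) \left(266791 + A\right) = \left(565 \cdot 458 + 107321\right) \left(266791 + \frac{1}{10111}\right) = \left(258770 + 107321\right) \frac{2697523802}{10111} = 366091 \cdot \frac{2697523802}{10111} = \frac{987539186197982}{10111}$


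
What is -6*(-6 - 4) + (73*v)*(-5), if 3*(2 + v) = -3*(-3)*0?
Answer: 790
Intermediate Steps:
v = -2 (v = -2 + (-3*(-3)*0)/3 = -2 + (9*0)/3 = -2 + (⅓)*0 = -2 + 0 = -2)
-6*(-6 - 4) + (73*v)*(-5) = -6*(-6 - 4) + (73*(-2))*(-5) = -6*(-10) - 146*(-5) = 60 + 730 = 790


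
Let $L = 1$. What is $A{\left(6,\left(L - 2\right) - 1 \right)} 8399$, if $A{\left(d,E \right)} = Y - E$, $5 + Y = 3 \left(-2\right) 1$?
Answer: $-75591$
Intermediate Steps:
$Y = -11$ ($Y = -5 + 3 \left(-2\right) 1 = -5 - 6 = -11$)
$A{\left(d,E \right)} = -11 - E$
$A{\left(6,\left(L - 2\right) - 1 \right)} 8399 = \left(-11 - \left(\left(1 - 2\right) - 1\right)\right) 8399 = \left(-11 - \left(-1 - 1\right)\right) 8399 = \left(-11 - -2\right) 8399 = \left(-11 + 2\right) 8399 = \left(-9\right) 8399 = -75591$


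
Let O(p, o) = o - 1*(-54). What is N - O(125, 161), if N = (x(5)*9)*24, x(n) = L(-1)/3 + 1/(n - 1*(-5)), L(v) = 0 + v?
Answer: -1327/5 ≈ -265.40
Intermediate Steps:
O(p, o) = 54 + o (O(p, o) = o + 54 = 54 + o)
L(v) = v
x(n) = -⅓ + 1/(5 + n) (x(n) = -1/3 + 1/(n - 1*(-5)) = -1*⅓ + 1/(n + 5) = -⅓ + 1/(5 + n))
N = -252/5 (N = (((-2 - 1*5)/(3*(5 + 5)))*9)*24 = (((⅓)*(-2 - 5)/10)*9)*24 = (((⅓)*(⅒)*(-7))*9)*24 = -7/30*9*24 = -21/10*24 = -252/5 ≈ -50.400)
N - O(125, 161) = -252/5 - (54 + 161) = -252/5 - 1*215 = -252/5 - 215 = -1327/5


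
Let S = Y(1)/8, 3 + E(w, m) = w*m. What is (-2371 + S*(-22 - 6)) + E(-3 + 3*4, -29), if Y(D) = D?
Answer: -5277/2 ≈ -2638.5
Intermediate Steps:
E(w, m) = -3 + m*w (E(w, m) = -3 + w*m = -3 + m*w)
S = 1/8 ≈ 0.12500
(-2371 + S*(-22 - 6)) + E(-3 + 3*4, -29) = (-2371 + (-22 - 6)/8) + (-3 - 29*(-3 + 3*4)) = (-2371 + (1/8)*(-28)) + (-3 - 29*(-3 + 12)) = (-2371 - 7/2) + (-3 - 29*9) = -4749/2 + (-3 - 261) = -4749/2 - 264 = -5277/2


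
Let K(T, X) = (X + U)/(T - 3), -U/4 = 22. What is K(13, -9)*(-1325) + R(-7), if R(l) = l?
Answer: 25691/2 ≈ 12846.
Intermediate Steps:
U = -88 (U = -4*22 = -88)
K(T, X) = (-88 + X)/(-3 + T) (K(T, X) = (X - 88)/(T - 3) = (-88 + X)/(-3 + T))
K(13, -9)*(-1325) + R(-7) = ((-88 - 9)/(-3 + 13))*(-1325) - 7 = (-97/10)*(-1325) - 7 = ((⅒)*(-97))*(-1325) - 7 = -97/10*(-1325) - 7 = 25705/2 - 7 = 25691/2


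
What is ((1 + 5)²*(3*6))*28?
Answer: 18144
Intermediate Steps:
((1 + 5)²*(3*6))*28 = (6²*18)*28 = (36*18)*28 = 648*28 = 18144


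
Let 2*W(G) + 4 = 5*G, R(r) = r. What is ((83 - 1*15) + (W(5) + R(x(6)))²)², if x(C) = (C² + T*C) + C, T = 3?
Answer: 406143409/16 ≈ 2.5384e+7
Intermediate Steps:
x(C) = C² + 4*C (x(C) = (C² + 3*C) + C = C² + 4*C)
W(G) = -2 + 5*G/2 (W(G) = -2 + (5*G)/2 = -2 + 5*G/2)
((83 - 1*15) + (W(5) + R(x(6)))²)² = ((83 - 1*15) + ((-2 + (5/2)*5) + 6*(4 + 6))²)² = ((83 - 15) + ((-2 + 25/2) + 6*10)²)² = (68 + (21/2 + 60)²)² = (68 + (141/2)²)² = (68 + 19881/4)² = (20153/4)² = 406143409/16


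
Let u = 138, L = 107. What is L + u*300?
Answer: 41507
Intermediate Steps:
L + u*300 = 107 + 138*300 = 107 + 41400 = 41507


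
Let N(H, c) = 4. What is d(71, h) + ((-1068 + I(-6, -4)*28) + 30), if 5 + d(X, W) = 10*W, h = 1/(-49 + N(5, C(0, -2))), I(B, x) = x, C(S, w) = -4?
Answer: -10397/9 ≈ -1155.2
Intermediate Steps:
h = -1/45 (h = 1/(-49 + 4) = 1/(-45) = -1/45 ≈ -0.022222)
d(X, W) = -5 + 10*W
d(71, h) + ((-1068 + I(-6, -4)*28) + 30) = (-5 + 10*(-1/45)) + ((-1068 - 4*28) + 30) = (-5 - 2/9) + ((-1068 - 112) + 30) = -47/9 + (-1180 + 30) = -47/9 - 1150 = -10397/9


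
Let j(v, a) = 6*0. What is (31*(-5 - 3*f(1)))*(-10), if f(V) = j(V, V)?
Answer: 1550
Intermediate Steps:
j(v, a) = 0
f(V) = 0
(31*(-5 - 3*f(1)))*(-10) = (31*(-5 - 3*0))*(-10) = (31*(-5 + 0))*(-10) = (31*(-5))*(-10) = -155*(-10) = 1550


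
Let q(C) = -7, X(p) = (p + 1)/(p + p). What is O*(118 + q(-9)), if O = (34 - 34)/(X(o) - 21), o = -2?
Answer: 0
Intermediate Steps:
X(p) = (1 + p)/(2*p) (X(p) = (1 + p)/((2*p)) = (1 + p)*(1/(2*p)) = (1 + p)/(2*p))
O = 0 (O = (34 - 34)/((½)*(1 - 2)/(-2) - 21) = 0/((½)*(-½)*(-1) - 21) = 0/(¼ - 21) = 0/(-83/4) = 0*(-4/83) = 0)
O*(118 + q(-9)) = 0*(118 - 7) = 0*111 = 0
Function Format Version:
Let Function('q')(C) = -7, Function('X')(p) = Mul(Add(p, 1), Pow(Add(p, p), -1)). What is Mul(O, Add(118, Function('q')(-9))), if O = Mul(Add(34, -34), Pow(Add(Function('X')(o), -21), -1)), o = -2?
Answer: 0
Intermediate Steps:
Function('X')(p) = Mul(Rational(1, 2), Pow(p, -1), Add(1, p)) (Function('X')(p) = Mul(Add(1, p), Pow(Mul(2, p), -1)) = Mul(Add(1, p), Mul(Rational(1, 2), Pow(p, -1))) = Mul(Rational(1, 2), Pow(p, -1), Add(1, p)))
O = 0 (O = Mul(Add(34, -34), Pow(Add(Mul(Rational(1, 2), Pow(-2, -1), Add(1, -2)), -21), -1)) = Mul(0, Pow(Add(Mul(Rational(1, 2), Rational(-1, 2), -1), -21), -1)) = Mul(0, Pow(Add(Rational(1, 4), -21), -1)) = Mul(0, Pow(Rational(-83, 4), -1)) = Mul(0, Rational(-4, 83)) = 0)
Mul(O, Add(118, Function('q')(-9))) = Mul(0, Add(118, -7)) = Mul(0, 111) = 0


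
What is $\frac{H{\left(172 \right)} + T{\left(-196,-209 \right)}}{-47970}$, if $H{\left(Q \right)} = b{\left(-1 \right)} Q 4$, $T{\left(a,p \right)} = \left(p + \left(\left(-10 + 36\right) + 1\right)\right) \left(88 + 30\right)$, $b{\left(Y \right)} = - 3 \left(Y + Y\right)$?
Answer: $\frac{8674}{23985} \approx 0.36164$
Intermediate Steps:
$b{\left(Y \right)} = - 6 Y$ ($b{\left(Y \right)} = - 3 \cdot 2 Y = - 6 Y$)
$T{\left(a,p \right)} = 3186 + 118 p$ ($T{\left(a,p \right)} = \left(p + \left(26 + 1\right)\right) 118 = \left(p + 27\right) 118 = \left(27 + p\right) 118 = 3186 + 118 p$)
$H{\left(Q \right)} = 24 Q$ ($H{\left(Q \right)} = \left(-6\right) \left(-1\right) Q 4 = 6 Q 4 = 24 Q$)
$\frac{H{\left(172 \right)} + T{\left(-196,-209 \right)}}{-47970} = \frac{24 \cdot 172 + \left(3186 + 118 \left(-209\right)\right)}{-47970} = \left(4128 + \left(3186 - 24662\right)\right) \left(- \frac{1}{47970}\right) = \left(4128 - 21476\right) \left(- \frac{1}{47970}\right) = \left(-17348\right) \left(- \frac{1}{47970}\right) = \frac{8674}{23985}$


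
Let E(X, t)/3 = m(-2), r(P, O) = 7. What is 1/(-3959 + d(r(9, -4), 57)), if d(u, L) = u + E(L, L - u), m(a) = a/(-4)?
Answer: -2/7901 ≈ -0.00025313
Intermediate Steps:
m(a) = -a/4 (m(a) = a*(-¼) = -a/4)
E(X, t) = 3/2 (E(X, t) = 3*(-¼*(-2)) = 3*(½) = 3/2)
d(u, L) = 3/2 + u (d(u, L) = u + 3/2 = 3/2 + u)
1/(-3959 + d(r(9, -4), 57)) = 1/(-3959 + (3/2 + 7)) = 1/(-3959 + 17/2) = 1/(-7901/2) = -2/7901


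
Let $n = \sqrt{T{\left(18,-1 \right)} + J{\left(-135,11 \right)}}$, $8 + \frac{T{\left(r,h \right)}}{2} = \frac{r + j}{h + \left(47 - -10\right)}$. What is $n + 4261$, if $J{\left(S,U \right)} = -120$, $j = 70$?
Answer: $4261 + \frac{i \sqrt{6510}}{7} \approx 4261.0 + 11.526 i$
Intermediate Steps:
$T{\left(r,h \right)} = -16 + \frac{2 \left(70 + r\right)}{57 + h}$ ($T{\left(r,h \right)} = -16 + 2 \frac{r + 70}{h + \left(47 - -10\right)} = -16 + 2 \frac{70 + r}{h + \left(47 + 10\right)} = -16 + 2 \frac{70 + r}{h + 57} = -16 + 2 \frac{70 + r}{57 + h} = -16 + \frac{2 \left(70 + r\right)}{57 + h}$)
$n = \frac{i \sqrt{6510}}{7}$ ($n = \sqrt{\frac{2 \left(-386 + 18 - -8\right)}{57 - 1} - 120} = \sqrt{\frac{2 \left(-386 + 18 + 8\right)}{56} - 120} = \sqrt{2 \cdot \frac{1}{56} \left(-360\right) - 120} = \sqrt{- \frac{90}{7} - 120} = \sqrt{- \frac{930}{7}} = \frac{i \sqrt{6510}}{7} \approx 11.526 i$)
$n + 4261 = \frac{i \sqrt{6510}}{7} + 4261 = 4261 + \frac{i \sqrt{6510}}{7}$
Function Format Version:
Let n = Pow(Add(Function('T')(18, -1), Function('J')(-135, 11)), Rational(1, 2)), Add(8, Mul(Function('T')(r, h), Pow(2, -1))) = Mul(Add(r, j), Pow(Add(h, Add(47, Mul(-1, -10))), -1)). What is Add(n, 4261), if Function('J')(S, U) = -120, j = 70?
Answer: Add(4261, Mul(Rational(1, 7), I, Pow(6510, Rational(1, 2)))) ≈ Add(4261.0, Mul(11.526, I))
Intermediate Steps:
Function('T')(r, h) = Add(-16, Mul(2, Pow(Add(57, h), -1), Add(70, r))) (Function('T')(r, h) = Add(-16, Mul(2, Mul(Add(r, 70), Pow(Add(h, Add(47, Mul(-1, -10))), -1)))) = Add(-16, Mul(2, Mul(Add(70, r), Pow(Add(h, Add(47, 10)), -1)))) = Add(-16, Mul(2, Mul(Add(70, r), Pow(Add(h, 57), -1)))) = Add(-16, Mul(2, Mul(Add(70, r), Pow(Add(57, h), -1)))) = Add(-16, Mul(2, Mul(Pow(Add(57, h), -1), Add(70, r)))) = Add(-16, Mul(2, Pow(Add(57, h), -1), Add(70, r))))
n = Mul(Rational(1, 7), I, Pow(6510, Rational(1, 2))) (n = Pow(Add(Mul(2, Pow(Add(57, -1), -1), Add(-386, 18, Mul(-8, -1))), -120), Rational(1, 2)) = Pow(Add(Mul(2, Pow(56, -1), Add(-386, 18, 8)), -120), Rational(1, 2)) = Pow(Add(Mul(2, Rational(1, 56), -360), -120), Rational(1, 2)) = Pow(Add(Rational(-90, 7), -120), Rational(1, 2)) = Pow(Rational(-930, 7), Rational(1, 2)) = Mul(Rational(1, 7), I, Pow(6510, Rational(1, 2))) ≈ Mul(11.526, I))
Add(n, 4261) = Add(Mul(Rational(1, 7), I, Pow(6510, Rational(1, 2))), 4261) = Add(4261, Mul(Rational(1, 7), I, Pow(6510, Rational(1, 2))))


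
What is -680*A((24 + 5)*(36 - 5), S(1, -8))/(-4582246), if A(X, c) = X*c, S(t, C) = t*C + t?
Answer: -2139620/2291123 ≈ -0.93387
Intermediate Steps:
S(t, C) = t + C*t (S(t, C) = C*t + t = t + C*t)
-680*A((24 + 5)*(36 - 5), S(1, -8))/(-4582246) = -680*(24 + 5)*(36 - 5)*1*(1 - 8)/(-4582246) = -680*29*31*1*(-7)*(-1/4582246) = -611320*(-7)*(-1/4582246) = -680*(-6293)*(-1/4582246) = 4279240*(-1/4582246) = -2139620/2291123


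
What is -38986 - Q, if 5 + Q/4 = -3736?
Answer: -24022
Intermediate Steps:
Q = -14964 (Q = -20 + 4*(-3736) = -20 - 14944 = -14964)
-38986 - Q = -38986 - 1*(-14964) = -38986 + 14964 = -24022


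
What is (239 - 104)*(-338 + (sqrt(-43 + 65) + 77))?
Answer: -35235 + 135*sqrt(22) ≈ -34602.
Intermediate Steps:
(239 - 104)*(-338 + (sqrt(-43 + 65) + 77)) = 135*(-338 + (sqrt(22) + 77)) = 135*(-338 + (77 + sqrt(22))) = 135*(-261 + sqrt(22)) = -35235 + 135*sqrt(22)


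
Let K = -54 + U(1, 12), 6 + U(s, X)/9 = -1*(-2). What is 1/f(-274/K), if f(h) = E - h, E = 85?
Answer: 45/3688 ≈ 0.012202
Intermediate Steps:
U(s, X) = -36 (U(s, X) = -54 + 9*(-1*(-2)) = -54 + 9*2 = -54 + 18 = -36)
K = -90 (K = -54 - 36 = -90)
f(h) = 85 - h
1/f(-274/K) = 1/(85 - (-274)/(-90)) = 1/(85 - (-274)*(-1)/90) = 1/(85 - 1*137/45) = 1/(85 - 137/45) = 1/(3688/45) = 45/3688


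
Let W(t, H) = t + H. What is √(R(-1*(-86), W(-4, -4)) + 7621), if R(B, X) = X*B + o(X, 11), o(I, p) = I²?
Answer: √6997 ≈ 83.648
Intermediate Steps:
W(t, H) = H + t
R(B, X) = X² + B*X (R(B, X) = X*B + X² = B*X + X² = X² + B*X)
√(R(-1*(-86), W(-4, -4)) + 7621) = √((-4 - 4)*(-1*(-86) + (-4 - 4)) + 7621) = √(-8*(86 - 8) + 7621) = √(-8*78 + 7621) = √(-624 + 7621) = √6997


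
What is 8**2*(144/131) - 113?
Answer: -5587/131 ≈ -42.649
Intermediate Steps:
8**2*(144/131) - 113 = 64*(144*(1/131)) - 113 = 64*(144/131) - 113 = 9216/131 - 113 = -5587/131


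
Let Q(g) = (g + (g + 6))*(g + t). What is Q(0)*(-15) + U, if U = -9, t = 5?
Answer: -459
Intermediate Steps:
Q(g) = (5 + g)*(6 + 2*g) (Q(g) = (g + (g + 6))*(g + 5) = (g + (6 + g))*(5 + g) = (6 + 2*g)*(5 + g) = (5 + g)*(6 + 2*g))
Q(0)*(-15) + U = (30 + 2*0² + 16*0)*(-15) - 9 = (30 + 2*0 + 0)*(-15) - 9 = (30 + 0 + 0)*(-15) - 9 = 30*(-15) - 9 = -450 - 9 = -459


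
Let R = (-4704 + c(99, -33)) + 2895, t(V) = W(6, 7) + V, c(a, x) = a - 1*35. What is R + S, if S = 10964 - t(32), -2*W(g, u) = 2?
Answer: 9188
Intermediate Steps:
W(g, u) = -1 (W(g, u) = -1/2*2 = -1)
c(a, x) = -35 + a (c(a, x) = a - 35 = -35 + a)
t(V) = -1 + V
S = 10933 (S = 10964 - (-1 + 32) = 10964 - 1*31 = 10964 - 31 = 10933)
R = -1745 (R = (-4704 + (-35 + 99)) + 2895 = (-4704 + 64) + 2895 = -4640 + 2895 = -1745)
R + S = -1745 + 10933 = 9188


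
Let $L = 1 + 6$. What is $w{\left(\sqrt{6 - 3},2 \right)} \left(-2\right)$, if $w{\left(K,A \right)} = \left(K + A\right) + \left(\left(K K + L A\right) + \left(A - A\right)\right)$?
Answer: $-38 - 2 \sqrt{3} \approx -41.464$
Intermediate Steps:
$L = 7$
$w{\left(K,A \right)} = K + K^{2} + 8 A$ ($w{\left(K,A \right)} = \left(K + A\right) + \left(\left(K K + 7 A\right) + \left(A - A\right)\right) = \left(A + K\right) + \left(\left(K^{2} + 7 A\right) + 0\right) = \left(A + K\right) + \left(K^{2} + 7 A\right) = K + K^{2} + 8 A$)
$w{\left(\sqrt{6 - 3},2 \right)} \left(-2\right) = \left(\sqrt{6 - 3} + \left(\sqrt{6 - 3}\right)^{2} + 8 \cdot 2\right) \left(-2\right) = \left(\sqrt{3} + \left(\sqrt{3}\right)^{2} + 16\right) \left(-2\right) = \left(\sqrt{3} + 3 + 16\right) \left(-2\right) = \left(19 + \sqrt{3}\right) \left(-2\right) = -38 - 2 \sqrt{3}$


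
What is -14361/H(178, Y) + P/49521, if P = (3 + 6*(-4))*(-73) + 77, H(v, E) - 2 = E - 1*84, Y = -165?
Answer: 711568751/12231687 ≈ 58.174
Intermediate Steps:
H(v, E) = -82 + E (H(v, E) = 2 + (E - 1*84) = 2 + (E - 84) = 2 + (-84 + E) = -82 + E)
P = 1610 (P = (3 - 24)*(-73) + 77 = -21*(-73) + 77 = 1533 + 77 = 1610)
-14361/H(178, Y) + P/49521 = -14361/(-82 - 165) + 1610/49521 = -14361/(-247) + 1610*(1/49521) = -14361*(-1/247) + 1610/49521 = 14361/247 + 1610/49521 = 711568751/12231687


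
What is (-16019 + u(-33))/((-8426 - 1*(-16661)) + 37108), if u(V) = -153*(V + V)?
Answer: -5921/45343 ≈ -0.13058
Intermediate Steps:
u(V) = -306*V
(-16019 + u(-33))/((-8426 - 1*(-16661)) + 37108) = (-16019 - 306*(-33))/((-8426 - 1*(-16661)) + 37108) = (-16019 + 10098)/((-8426 + 16661) + 37108) = -5921/(8235 + 37108) = -5921/45343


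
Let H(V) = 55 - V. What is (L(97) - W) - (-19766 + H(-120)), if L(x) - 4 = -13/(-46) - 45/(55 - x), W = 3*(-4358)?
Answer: 5259927/161 ≈ 32670.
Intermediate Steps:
W = -13074
L(x) = 197/46 - 45/(55 - x) (L(x) = 4 + (-13/(-46) - 45/(55 - x)) = 4 + (-13*(-1/46) - 45/(55 - x)) = 4 + (13/46 - 45/(55 - x)) = 197/46 - 45/(55 - x))
(L(97) - W) - (-19766 + H(-120)) = ((-8765 + 197*97)/(46*(-55 + 97)) - 1*(-13074)) - (-19766 + (55 - 1*(-120))) = ((1/46)*(-8765 + 19109)/42 + 13074) - (-19766 + (55 + 120)) = ((1/46)*(1/42)*10344 + 13074) - (-19766 + 175) = (862/161 + 13074) - 1*(-19591) = 2105776/161 + 19591 = 5259927/161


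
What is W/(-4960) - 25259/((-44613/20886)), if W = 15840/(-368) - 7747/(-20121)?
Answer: 134551426530096293/11378316041760 ≈ 11825.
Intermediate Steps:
W = -19741609/462783 (W = 15840*(-1/368) - 7747*(-1/20121) = -990/23 + 7747/20121 = -19741609/462783 ≈ -42.658)
W/(-4960) - 25259/((-44613/20886)) = -19741609/462783/(-4960) - 25259/((-44613/20886)) = -19741609/462783*(-1/4960) - 25259/((-44613*1/20886)) = 19741609/2295403680 - 25259/(-14871/6962) = 19741609/2295403680 - 25259*(-6962/14871) = 19741609/2295403680 + 175853158/14871 = 134551426530096293/11378316041760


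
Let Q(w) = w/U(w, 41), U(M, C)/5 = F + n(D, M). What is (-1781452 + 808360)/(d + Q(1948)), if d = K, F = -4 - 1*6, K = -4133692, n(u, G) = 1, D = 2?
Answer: 10947285/46504522 ≈ 0.23540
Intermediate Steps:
F = -10 (F = -4 - 6 = -10)
d = -4133692
U(M, C) = -45 (U(M, C) = 5*(-10 + 1) = 5*(-9) = -45)
Q(w) = -w/45 (Q(w) = w/(-45) = w*(-1/45) = -w/45)
(-1781452 + 808360)/(d + Q(1948)) = (-1781452 + 808360)/(-4133692 - 1/45*1948) = -973092/(-4133692 - 1948/45) = -973092/(-186018088/45) = -973092*(-45/186018088) = 10947285/46504522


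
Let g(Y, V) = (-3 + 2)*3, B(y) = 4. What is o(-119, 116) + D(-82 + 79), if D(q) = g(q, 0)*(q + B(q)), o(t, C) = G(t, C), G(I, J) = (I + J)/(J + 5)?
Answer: -366/121 ≈ -3.0248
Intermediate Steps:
g(Y, V) = -3 (g(Y, V) = -1*3 = -3)
G(I, J) = (I + J)/(5 + J)
o(t, C) = (C + t)/(5 + C) (o(t, C) = (t + C)/(5 + C) = (C + t)/(5 + C))
D(q) = -12 - 3*q (D(q) = -3*(q + 4) = -3*(4 + q) = -12 - 3*q)
o(-119, 116) + D(-82 + 79) = (116 - 119)/(5 + 116) + (-12 - 3*(-82 + 79)) = -3/121 + (-12 - 3*(-3)) = (1/121)*(-3) + (-12 + 9) = -3/121 - 3 = -366/121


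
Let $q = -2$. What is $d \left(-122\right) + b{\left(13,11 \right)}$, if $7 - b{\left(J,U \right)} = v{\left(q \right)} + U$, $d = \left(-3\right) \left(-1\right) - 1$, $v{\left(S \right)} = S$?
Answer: $-246$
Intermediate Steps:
$d = 2$ ($d = 3 - 1 = 2$)
$b{\left(J,U \right)} = 9 - U$ ($b{\left(J,U \right)} = 7 - \left(-2 + U\right) = 9 - U$)
$d \left(-122\right) + b{\left(13,11 \right)} = 2 \left(-122\right) + \left(9 - 11\right) = -244 + \left(9 - 11\right) = -244 - 2 = -246$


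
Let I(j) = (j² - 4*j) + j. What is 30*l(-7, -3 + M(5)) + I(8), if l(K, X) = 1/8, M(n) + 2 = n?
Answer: 175/4 ≈ 43.750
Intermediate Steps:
M(n) = -2 + n
I(j) = j² - 3*j
l(K, X) = ⅛
30*l(-7, -3 + M(5)) + I(8) = 30*(⅛) + 8*(-3 + 8) = 15/4 + 8*5 = 15/4 + 40 = 175/4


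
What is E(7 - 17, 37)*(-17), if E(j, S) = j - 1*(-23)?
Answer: -221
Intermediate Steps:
E(j, S) = 23 + j (E(j, S) = j + 23 = 23 + j)
E(7 - 17, 37)*(-17) = (23 + (7 - 17))*(-17) = (23 - 10)*(-17) = 13*(-17) = -221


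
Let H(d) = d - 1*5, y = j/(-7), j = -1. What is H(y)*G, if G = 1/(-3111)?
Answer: 2/1281 ≈ 0.0015613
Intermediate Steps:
y = 1/7 (y = -1/(-7) = -1*(-1/7) = 1/7 ≈ 0.14286)
H(d) = -5 + d (H(d) = d - 5 = -5 + d)
G = -1/3111 ≈ -0.00032144
H(y)*G = (-5 + 1/7)*(-1/3111) = -34/7*(-1/3111) = 2/1281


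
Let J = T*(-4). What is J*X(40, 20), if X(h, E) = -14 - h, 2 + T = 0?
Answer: -432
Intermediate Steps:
T = -2 (T = -2 + 0 = -2)
J = 8 (J = -2*(-4) = 8)
J*X(40, 20) = 8*(-14 - 1*40) = 8*(-14 - 40) = 8*(-54) = -432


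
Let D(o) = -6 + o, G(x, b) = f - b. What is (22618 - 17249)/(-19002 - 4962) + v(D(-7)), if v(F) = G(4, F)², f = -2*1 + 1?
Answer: 3445447/23964 ≈ 143.78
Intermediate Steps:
f = -1 (f = -2 + 1 = -1)
G(x, b) = -1 - b
v(F) = (-1 - F)²
(22618 - 17249)/(-19002 - 4962) + v(D(-7)) = (22618 - 17249)/(-19002 - 4962) + (1 + (-6 - 7))² = 5369/(-23964) + (1 - 13)² = 5369*(-1/23964) + (-12)² = -5369/23964 + 144 = 3445447/23964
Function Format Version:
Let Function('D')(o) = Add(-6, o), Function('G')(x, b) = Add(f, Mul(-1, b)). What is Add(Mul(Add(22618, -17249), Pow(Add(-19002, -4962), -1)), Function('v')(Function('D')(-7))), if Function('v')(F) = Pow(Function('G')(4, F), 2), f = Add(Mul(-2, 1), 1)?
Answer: Rational(3445447, 23964) ≈ 143.78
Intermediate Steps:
f = -1 (f = Add(-2, 1) = -1)
Function('G')(x, b) = Add(-1, Mul(-1, b))
Function('v')(F) = Pow(Add(-1, Mul(-1, F)), 2)
Add(Mul(Add(22618, -17249), Pow(Add(-19002, -4962), -1)), Function('v')(Function('D')(-7))) = Add(Mul(Add(22618, -17249), Pow(Add(-19002, -4962), -1)), Pow(Add(1, Add(-6, -7)), 2)) = Add(Mul(5369, Pow(-23964, -1)), Pow(Add(1, -13), 2)) = Add(Mul(5369, Rational(-1, 23964)), Pow(-12, 2)) = Add(Rational(-5369, 23964), 144) = Rational(3445447, 23964)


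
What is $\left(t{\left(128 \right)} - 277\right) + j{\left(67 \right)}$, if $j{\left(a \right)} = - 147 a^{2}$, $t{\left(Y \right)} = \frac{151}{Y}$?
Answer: $- \frac{84500329}{128} \approx -6.6016 \cdot 10^{5}$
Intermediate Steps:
$\left(t{\left(128 \right)} - 277\right) + j{\left(67 \right)} = \left(\frac{151}{128} - 277\right) - 147 \cdot 67^{2} = \left(151 \cdot \frac{1}{128} - 277\right) - 659883 = \left(\frac{151}{128} - 277\right) - 659883 = - \frac{35305}{128} - 659883 = - \frac{84500329}{128}$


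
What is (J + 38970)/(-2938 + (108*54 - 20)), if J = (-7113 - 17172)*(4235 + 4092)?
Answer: -67394075/958 ≈ -70349.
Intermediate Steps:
J = -202221195 (J = -24285*8327 = -202221195)
(J + 38970)/(-2938 + (108*54 - 20)) = (-202221195 + 38970)/(-2938 + (108*54 - 20)) = -202182225/(-2938 + (5832 - 20)) = -202182225/(-2938 + 5812) = -202182225/2874 = -202182225*1/2874 = -67394075/958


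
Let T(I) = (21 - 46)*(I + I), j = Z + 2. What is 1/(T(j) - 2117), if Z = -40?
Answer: -1/217 ≈ -0.0046083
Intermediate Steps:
j = -38 (j = -40 + 2 = -38)
T(I) = -50*I
1/(T(j) - 2117) = 1/(-50*(-38) - 2117) = 1/(1900 - 2117) = 1/(-217) = -1/217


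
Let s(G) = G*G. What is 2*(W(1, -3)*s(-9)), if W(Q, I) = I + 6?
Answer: 486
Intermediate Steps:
s(G) = G²
W(Q, I) = 6 + I
2*(W(1, -3)*s(-9)) = 2*((6 - 3)*(-9)²) = 2*(3*81) = 2*243 = 486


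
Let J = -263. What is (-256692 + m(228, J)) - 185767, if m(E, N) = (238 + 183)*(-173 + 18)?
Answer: -507714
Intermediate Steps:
m(E, N) = -65255 (m(E, N) = 421*(-155) = -65255)
(-256692 + m(228, J)) - 185767 = (-256692 - 65255) - 185767 = -321947 - 185767 = -507714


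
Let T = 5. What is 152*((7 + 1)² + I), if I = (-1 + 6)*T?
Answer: 13528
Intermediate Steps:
I = 25 (I = (-1 + 6)*5 = 5*5 = 25)
152*((7 + 1)² + I) = 152*((7 + 1)² + 25) = 152*(8² + 25) = 152*(64 + 25) = 152*89 = 13528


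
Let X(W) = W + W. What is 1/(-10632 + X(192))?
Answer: -1/10248 ≈ -9.7580e-5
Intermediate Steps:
X(W) = 2*W
1/(-10632 + X(192)) = 1/(-10632 + 2*192) = 1/(-10632 + 384) = 1/(-10248) = -1/10248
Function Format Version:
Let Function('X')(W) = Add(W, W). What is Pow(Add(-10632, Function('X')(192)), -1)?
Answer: Rational(-1, 10248) ≈ -9.7580e-5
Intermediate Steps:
Function('X')(W) = Mul(2, W)
Pow(Add(-10632, Function('X')(192)), -1) = Pow(Add(-10632, Mul(2, 192)), -1) = Pow(Add(-10632, 384), -1) = Pow(-10248, -1) = Rational(-1, 10248)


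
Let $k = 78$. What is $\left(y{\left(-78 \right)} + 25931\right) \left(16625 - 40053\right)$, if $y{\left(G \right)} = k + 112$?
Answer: $-611962788$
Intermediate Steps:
$y{\left(G \right)} = 190$ ($y{\left(G \right)} = 78 + 112 = 190$)
$\left(y{\left(-78 \right)} + 25931\right) \left(16625 - 40053\right) = \left(190 + 25931\right) \left(16625 - 40053\right) = 26121 \left(-23428\right) = -611962788$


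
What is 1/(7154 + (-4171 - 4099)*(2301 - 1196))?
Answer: -1/9131196 ≈ -1.0951e-7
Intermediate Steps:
1/(7154 + (-4171 - 4099)*(2301 - 1196)) = 1/(7154 - 8270*1105) = 1/(7154 - 9138350) = 1/(-9131196) = -1/9131196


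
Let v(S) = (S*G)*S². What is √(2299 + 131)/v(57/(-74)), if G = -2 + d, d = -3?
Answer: 405224*√30/102885 ≈ 21.573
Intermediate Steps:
G = -5 (G = -2 - 3 = -5)
v(S) = -5*S³ (v(S) = (S*(-5))*S² = (-5*S)*S² = -5*S³)
√(2299 + 131)/v(57/(-74)) = √(2299 + 131)/((-5*(57/(-74))³)) = √2430/((-5*(57*(-1/74))³)) = (9*√30)/((-5*(-57/74)³)) = (9*√30)/((-5*(-185193/405224))) = (9*√30)/(925965/405224) = (9*√30)*(405224/925965) = 405224*√30/102885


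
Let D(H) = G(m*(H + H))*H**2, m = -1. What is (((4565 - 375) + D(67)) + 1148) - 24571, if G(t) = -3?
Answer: -32700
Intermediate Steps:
D(H) = -3*H**2
(((4565 - 375) + D(67)) + 1148) - 24571 = (((4565 - 375) - 3*67**2) + 1148) - 24571 = ((4190 - 3*4489) + 1148) - 24571 = ((4190 - 13467) + 1148) - 24571 = (-9277 + 1148) - 24571 = -8129 - 24571 = -32700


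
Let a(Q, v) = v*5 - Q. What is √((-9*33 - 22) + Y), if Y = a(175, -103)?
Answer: I*√1009 ≈ 31.765*I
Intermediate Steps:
a(Q, v) = -Q + 5*v (a(Q, v) = 5*v - Q = -Q + 5*v)
Y = -690 (Y = -1*175 + 5*(-103) = -175 - 515 = -690)
√((-9*33 - 22) + Y) = √((-9*33 - 22) - 690) = √((-297 - 22) - 690) = √(-319 - 690) = √(-1009) = I*√1009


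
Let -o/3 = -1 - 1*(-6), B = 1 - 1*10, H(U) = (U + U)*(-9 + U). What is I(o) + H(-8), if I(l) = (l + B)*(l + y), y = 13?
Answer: 320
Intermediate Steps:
H(U) = 2*U*(-9 + U) (H(U) = (2*U)*(-9 + U) = 2*U*(-9 + U))
B = -9 (B = 1 - 10 = -9)
o = -15 (o = -3*(-1 - 1*(-6)) = -3*(-1 + 6) = -3*5 = -15)
I(l) = (-9 + l)*(13 + l) (I(l) = (l - 9)*(l + 13) = (-9 + l)*(13 + l))
I(o) + H(-8) = (-117 + (-15)² + 4*(-15)) + 2*(-8)*(-9 - 8) = (-117 + 225 - 60) + 2*(-8)*(-17) = 48 + 272 = 320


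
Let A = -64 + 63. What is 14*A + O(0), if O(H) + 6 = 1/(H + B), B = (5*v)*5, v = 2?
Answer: -999/50 ≈ -19.980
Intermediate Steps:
B = 50 (B = (5*2)*5 = 10*5 = 50)
A = -1
O(H) = -6 + 1/(50 + H) (O(H) = -6 + 1/(H + 50) = -6 + 1/(50 + H))
14*A + O(0) = 14*(-1) + (-299 - 6*0)/(50 + 0) = -14 + (-299 + 0)/50 = -14 + (1/50)*(-299) = -14 - 299/50 = -999/50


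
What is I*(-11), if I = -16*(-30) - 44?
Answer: -4796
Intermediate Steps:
I = 436 (I = 480 - 44 = 436)
I*(-11) = 436*(-11) = -4796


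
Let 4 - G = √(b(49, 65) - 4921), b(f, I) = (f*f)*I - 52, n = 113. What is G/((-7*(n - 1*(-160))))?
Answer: -4/1911 + 2*√4197/637 ≈ 0.20131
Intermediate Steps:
b(f, I) = -52 + I*f² (b(f, I) = f²*I - 52 = I*f² - 52 = -52 + I*f²)
G = 4 - 6*√4197 (G = 4 - √((-52 + 65*49²) - 4921) = 4 - √((-52 + 65*2401) - 4921) = 4 - √((-52 + 156065) - 4921) = 4 - √(156013 - 4921) = 4 - √151092 = 4 - 6*√4197 ≈ -384.71)
G/((-7*(n - 1*(-160)))) = (4 - 6*√4197)/((-7*(113 - 1*(-160)))) = (4 - 6*√4197)/((-7*(113 + 160))) = (4 - 6*√4197)/((-7*273)) = (4 - 6*√4197)/(-1911) = (4 - 6*√4197)*(-1/1911) = -4/1911 + 2*√4197/637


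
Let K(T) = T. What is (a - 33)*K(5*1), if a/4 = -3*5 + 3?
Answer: -405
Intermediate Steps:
a = -48 (a = 4*(-3*5 + 3) = 4*(-15 + 3) = 4*(-12) = -48)
(a - 33)*K(5*1) = (-48 - 33)*(5*1) = -81*5 = -405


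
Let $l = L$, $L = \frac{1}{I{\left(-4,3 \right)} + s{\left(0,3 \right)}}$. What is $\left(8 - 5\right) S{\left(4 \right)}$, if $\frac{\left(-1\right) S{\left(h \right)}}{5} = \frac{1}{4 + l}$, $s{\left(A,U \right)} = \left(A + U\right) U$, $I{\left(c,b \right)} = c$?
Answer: $- \frac{25}{7} \approx -3.5714$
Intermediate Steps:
$s{\left(A,U \right)} = U \left(A + U\right)$
$L = \frac{1}{5}$ ($L = \frac{1}{-4 + 3 \left(0 + 3\right)} = \frac{1}{-4 + 3 \cdot 3} = \frac{1}{-4 + 9} = \frac{1}{5} \approx 0.2$)
$l = \frac{1}{5} \approx 0.2$
$S{\left(h \right)} = - \frac{25}{21}$ ($S{\left(h \right)} = - \frac{5}{4 + \frac{1}{5}} = - \frac{5}{\frac{21}{5}} = \left(-5\right) \frac{5}{21} = - \frac{25}{21}$)
$\left(8 - 5\right) S{\left(4 \right)} = \left(8 - 5\right) \left(- \frac{25}{21}\right) = 3 \left(- \frac{25}{21}\right) = - \frac{25}{7}$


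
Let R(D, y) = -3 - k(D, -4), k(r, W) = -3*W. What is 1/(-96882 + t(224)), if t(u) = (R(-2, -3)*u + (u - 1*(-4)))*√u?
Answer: -16147/1198135158 + 348*√14/199689193 ≈ -6.9562e-6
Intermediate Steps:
R(D, y) = -15 (R(D, y) = -3 - (-3)*(-4) = -3 - 1*12 = -3 - 12 = -15)
t(u) = √u*(4 - 14*u) (t(u) = (-15*u + (u - 1*(-4)))*√u = (-15*u + (u + 4))*√u = (-15*u + (4 + u))*√u = (4 - 14*u)*√u = √u*(4 - 14*u))
1/(-96882 + t(224)) = 1/(-96882 + √224*(4 - 14*224)) = 1/(-96882 + (4*√14)*(4 - 3136)) = 1/(-96882 + (4*√14)*(-3132)) = 1/(-96882 - 12528*√14)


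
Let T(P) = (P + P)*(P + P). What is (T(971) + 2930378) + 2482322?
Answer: 9184064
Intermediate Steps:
T(P) = 4*P² (T(P) = (2*P)*(2*P) = 4*P²)
(T(971) + 2930378) + 2482322 = (4*971² + 2930378) + 2482322 = (4*942841 + 2930378) + 2482322 = (3771364 + 2930378) + 2482322 = 6701742 + 2482322 = 9184064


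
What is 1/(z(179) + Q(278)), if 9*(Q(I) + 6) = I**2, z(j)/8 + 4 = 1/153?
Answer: 153/1308022 ≈ 0.00011697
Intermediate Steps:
z(j) = -4888/153 (z(j) = -32 + 8/153 = -4888/153)
Q(I) = -6 + I**2/9
1/(z(179) + Q(278)) = 1/(-4888/153 + (-6 + (1/9)*278**2)) = 1/(-4888/153 + (-6 + (1/9)*77284)) = 1/(-4888/153 + (-6 + 77284/9)) = 1/(-4888/153 + 77230/9) = 1/(1308022/153) = 153/1308022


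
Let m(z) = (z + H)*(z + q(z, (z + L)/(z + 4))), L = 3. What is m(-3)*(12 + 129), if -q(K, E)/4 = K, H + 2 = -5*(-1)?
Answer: 0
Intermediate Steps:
H = 3 (H = -2 - 5*(-1) = -2 + 5 = 3)
q(K, E) = -4*K
m(z) = -3*z*(3 + z) (m(z) = (z + 3)*(z - 4*z) = (3 + z)*(-3*z) = -3*z*(3 + z))
m(-3)*(12 + 129) = (3*(-3)*(-3 - 1*(-3)))*(12 + 129) = (3*(-3)*(-3 + 3))*141 = (3*(-3)*0)*141 = 0*141 = 0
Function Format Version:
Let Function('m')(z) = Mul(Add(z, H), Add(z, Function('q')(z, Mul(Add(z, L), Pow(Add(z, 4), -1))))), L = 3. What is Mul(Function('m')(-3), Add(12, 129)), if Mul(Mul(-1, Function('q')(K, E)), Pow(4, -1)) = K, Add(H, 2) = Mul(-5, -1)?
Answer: 0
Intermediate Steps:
H = 3 (H = Add(-2, Mul(-5, -1)) = Add(-2, 5) = 3)
Function('q')(K, E) = Mul(-4, K)
Function('m')(z) = Mul(-3, z, Add(3, z)) (Function('m')(z) = Mul(Add(z, 3), Add(z, Mul(-4, z))) = Mul(Add(3, z), Mul(-3, z)) = Mul(-3, z, Add(3, z)))
Mul(Function('m')(-3), Add(12, 129)) = Mul(Mul(3, -3, Add(-3, Mul(-1, -3))), Add(12, 129)) = Mul(Mul(3, -3, Add(-3, 3)), 141) = Mul(Mul(3, -3, 0), 141) = Mul(0, 141) = 0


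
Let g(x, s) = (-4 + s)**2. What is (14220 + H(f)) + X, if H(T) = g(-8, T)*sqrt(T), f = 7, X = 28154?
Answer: 42374 + 9*sqrt(7) ≈ 42398.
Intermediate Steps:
H(T) = sqrt(T)*(-4 + T)**2 (H(T) = (-4 + T)**2*sqrt(T) = sqrt(T)*(-4 + T)**2)
(14220 + H(f)) + X = (14220 + sqrt(7)*(-4 + 7)**2) + 28154 = (14220 + sqrt(7)*3**2) + 28154 = (14220 + sqrt(7)*9) + 28154 = (14220 + 9*sqrt(7)) + 28154 = 42374 + 9*sqrt(7)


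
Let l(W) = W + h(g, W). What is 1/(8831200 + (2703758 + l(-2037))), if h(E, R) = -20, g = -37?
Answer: 1/11532901 ≈ 8.6708e-8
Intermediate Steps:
l(W) = -20 + W (l(W) = W - 20 = -20 + W)
1/(8831200 + (2703758 + l(-2037))) = 1/(8831200 + (2703758 + (-20 - 2037))) = 1/(8831200 + (2703758 - 2057)) = 1/(8831200 + 2701701) = 1/11532901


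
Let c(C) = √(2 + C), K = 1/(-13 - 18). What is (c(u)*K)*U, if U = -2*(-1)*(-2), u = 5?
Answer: 4*√7/31 ≈ 0.34139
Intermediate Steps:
K = -1/31 (K = 1/(-31) = -1/31 ≈ -0.032258)
U = -4 (U = 2*(-2) = -4)
(c(u)*K)*U = (√(2 + 5)*(-1/31))*(-4) = (√7*(-1/31))*(-4) = -√7/31*(-4) = 4*√7/31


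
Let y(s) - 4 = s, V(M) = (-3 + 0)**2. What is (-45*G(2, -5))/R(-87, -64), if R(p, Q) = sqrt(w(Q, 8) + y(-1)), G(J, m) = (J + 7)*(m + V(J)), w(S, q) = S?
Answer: 1620*I*sqrt(61)/61 ≈ 207.42*I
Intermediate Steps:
V(M) = 9 (V(M) = (-3)**2 = 9)
y(s) = 4 + s
G(J, m) = (7 + J)*(9 + m) (G(J, m) = (J + 7)*(m + 9) = (7 + J)*(9 + m))
R(p, Q) = sqrt(3 + Q) (R(p, Q) = sqrt(Q + (4 - 1)) = sqrt(Q + 3) = sqrt(3 + Q))
(-45*G(2, -5))/R(-87, -64) = (-45*(63 + 7*(-5) + 9*2 + 2*(-5)))/(sqrt(3 - 64)) = (-45*(63 - 35 + 18 - 10))/(sqrt(-61)) = (-45*36)/((I*sqrt(61))) = -(-1620)*I*sqrt(61)/61 = 1620*I*sqrt(61)/61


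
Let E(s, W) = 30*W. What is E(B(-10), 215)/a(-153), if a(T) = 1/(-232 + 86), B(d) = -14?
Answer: -941700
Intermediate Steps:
a(T) = -1/146 (a(T) = 1/(-146) = -1/146)
E(B(-10), 215)/a(-153) = (30*215)/(-1/146) = 6450*(-146) = -941700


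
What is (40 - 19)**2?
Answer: 441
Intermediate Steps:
(40 - 19)**2 = 21**2 = 441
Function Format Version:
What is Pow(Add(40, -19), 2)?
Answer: 441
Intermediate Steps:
Pow(Add(40, -19), 2) = Pow(21, 2) = 441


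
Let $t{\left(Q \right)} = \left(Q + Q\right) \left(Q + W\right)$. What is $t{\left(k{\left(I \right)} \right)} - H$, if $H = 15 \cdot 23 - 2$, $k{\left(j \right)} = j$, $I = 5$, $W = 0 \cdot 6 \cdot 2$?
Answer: $-293$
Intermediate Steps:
$W = 0$ ($W = 0 \cdot 2 = 0$)
$t{\left(Q \right)} = 2 Q^{2}$ ($t{\left(Q \right)} = \left(Q + Q\right) \left(Q + 0\right) = 2 Q Q = 2 Q^{2}$)
$H = 343$ ($H = 345 - 2 = 343$)
$t{\left(k{\left(I \right)} \right)} - H = 2 \cdot 5^{2} - 343 = 2 \cdot 25 - 343 = 50 - 343 = -293$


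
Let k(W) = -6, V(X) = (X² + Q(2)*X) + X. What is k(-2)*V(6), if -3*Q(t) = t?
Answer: -228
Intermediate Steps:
Q(t) = -t/3
V(X) = X² + X/3 (V(X) = (X² + (-⅓*2)*X) + X = (X² - 2*X/3) + X = X² + X/3)
k(-2)*V(6) = -36*(⅓ + 6) = -36*19/3 = -6*38 = -228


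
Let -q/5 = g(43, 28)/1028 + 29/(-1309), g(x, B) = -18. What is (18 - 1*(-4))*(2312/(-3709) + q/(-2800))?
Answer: -871220260803/63522114320 ≈ -13.715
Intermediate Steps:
q = 133435/672826 (q = -5*(-18/1028 + 29/(-1309)) = -5*(-18*1/1028 + 29*(-1/1309)) = -5*(-9/514 - 29/1309) = -5*(-26687/672826) = 133435/672826 ≈ 0.19832)
(18 - 1*(-4))*(2312/(-3709) + q/(-2800)) = (18 - 1*(-4))*(2312/(-3709) + (133435/672826)/(-2800)) = (18 + 4)*(2312*(-1/3709) + (133435/672826)*(-1/2800)) = 22*(-2312/3709 - 26687/376782560) = 22*(-871220260803/1397486515040) = -871220260803/63522114320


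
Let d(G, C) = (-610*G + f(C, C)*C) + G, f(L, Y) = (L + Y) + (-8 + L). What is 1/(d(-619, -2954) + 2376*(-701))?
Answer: 1/24913375 ≈ 4.0139e-8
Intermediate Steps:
f(L, Y) = -8 + Y + 2*L
d(G, C) = -609*G + C*(-8 + 3*C) (d(G, C) = (-610*G + (-8 + C + 2*C)*C) + G = (-610*G + (-8 + 3*C)*C) + G = (-610*G + C*(-8 + 3*C)) + G = -609*G + C*(-8 + 3*C))
1/(d(-619, -2954) + 2376*(-701)) = 1/((-609*(-619) - 2954*(-8 + 3*(-2954))) + 2376*(-701)) = 1/((376971 - 2954*(-8 - 8862)) - 1665576) = 1/((376971 - 2954*(-8870)) - 1665576) = 1/((376971 + 26201980) - 1665576) = 1/(26578951 - 1665576) = 1/24913375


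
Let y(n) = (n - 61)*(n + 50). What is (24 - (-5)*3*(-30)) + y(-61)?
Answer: 916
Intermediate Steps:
y(n) = (-61 + n)*(50 + n)
(24 - (-5)*3*(-30)) + y(-61) = (24 - (-5)*3*(-30)) + (-3050 + (-61)**2 - 11*(-61)) = (24 - 5*(-3)*(-30)) + (-3050 + 3721 + 671) = (24 + 15*(-30)) + 1342 = (24 - 450) + 1342 = -426 + 1342 = 916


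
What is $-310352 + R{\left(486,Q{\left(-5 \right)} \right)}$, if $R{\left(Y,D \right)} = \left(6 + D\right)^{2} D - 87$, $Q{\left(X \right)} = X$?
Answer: $-310444$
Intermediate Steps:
$R{\left(Y,D \right)} = -87 + D \left(6 + D\right)^{2}$ ($R{\left(Y,D \right)} = D \left(6 + D\right)^{2} - 87 = -87 + D \left(6 + D\right)^{2}$)
$-310352 + R{\left(486,Q{\left(-5 \right)} \right)} = -310352 - \left(87 + 5 \left(6 - 5\right)^{2}\right) = -310352 - \left(87 + 5 \cdot 1^{2}\right) = -310352 - 92 = -310444$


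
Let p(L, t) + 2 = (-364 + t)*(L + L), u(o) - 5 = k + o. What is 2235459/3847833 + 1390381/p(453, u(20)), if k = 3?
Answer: -1556479978837/390449875398 ≈ -3.9864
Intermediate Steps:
u(o) = 8 + o (u(o) = 5 + (3 + o) = 8 + o)
p(L, t) = -2 + 2*L*(-364 + t) (p(L, t) = -2 + (-364 + t)*(L + L) = -2 + (-364 + t)*(2*L) = -2 + 2*L*(-364 + t))
2235459/3847833 + 1390381/p(453, u(20)) = 2235459/3847833 + 1390381/(-2 - 728*453 + 2*453*(8 + 20)) = 2235459*(1/3847833) + 1390381/(-2 - 329784 + 2*453*28) = 745153/1282611 + 1390381/(-2 - 329784 + 25368) = 745153/1282611 + 1390381/(-304418) = 745153/1282611 + 1390381*(-1/304418) = 745153/1282611 - 1390381/304418 = -1556479978837/390449875398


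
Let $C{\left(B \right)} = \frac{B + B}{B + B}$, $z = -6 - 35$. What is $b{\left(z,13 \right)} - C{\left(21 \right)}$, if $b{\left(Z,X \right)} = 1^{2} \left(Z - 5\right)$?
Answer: $-47$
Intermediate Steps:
$z = -41$
$b{\left(Z,X \right)} = -5 + Z$ ($b{\left(Z,X \right)} = 1 \left(-5 + Z\right) = -5 + Z$)
$C{\left(B \right)} = 1$ ($C{\left(B \right)} = \frac{2 B}{2 B} = 2 B \frac{1}{2 B} = 1$)
$b{\left(z,13 \right)} - C{\left(21 \right)} = \left(-5 - 41\right) - 1 = -46 - 1 = -47$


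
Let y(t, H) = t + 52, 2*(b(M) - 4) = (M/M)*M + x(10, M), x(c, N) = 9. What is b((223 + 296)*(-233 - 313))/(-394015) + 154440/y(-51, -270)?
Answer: 121703636557/788030 ≈ 1.5444e+5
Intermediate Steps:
b(M) = 17/2 + M/2 (b(M) = 4 + ((M/M)*M + 9)/2 = 4 + (1*M + 9)/2 = 4 + (M + 9)/2 = 4 + (9 + M)/2 = 4 + (9/2 + M/2) = 17/2 + M/2)
y(t, H) = 52 + t
b((223 + 296)*(-233 - 313))/(-394015) + 154440/y(-51, -270) = (17/2 + ((223 + 296)*(-233 - 313))/2)/(-394015) + 154440/(52 - 51) = (17/2 + (519*(-546))/2)*(-1/394015) + 154440/1 = (17/2 + (½)*(-283374))*(-1/394015) + 154440*1 = (17/2 - 141687)*(-1/394015) + 154440 = -283357/2*(-1/394015) + 154440 = 283357/788030 + 154440 = 121703636557/788030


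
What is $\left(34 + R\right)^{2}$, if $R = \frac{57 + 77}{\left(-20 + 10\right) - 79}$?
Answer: $\frac{8363664}{7921} \approx 1055.9$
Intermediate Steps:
$R = - \frac{134}{89}$ ($R = \frac{134}{-10 - 79} = \frac{134}{-89} = 134 \left(- \frac{1}{89}\right) = - \frac{134}{89} \approx -1.5056$)
$\left(34 + R\right)^{2} = \left(34 - \frac{134}{89}\right)^{2} = \left(\frac{2892}{89}\right)^{2} = \frac{8363664}{7921}$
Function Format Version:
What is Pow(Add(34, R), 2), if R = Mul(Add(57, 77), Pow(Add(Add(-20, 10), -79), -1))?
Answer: Rational(8363664, 7921) ≈ 1055.9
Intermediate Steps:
R = Rational(-134, 89) (R = Mul(134, Pow(Add(-10, -79), -1)) = Mul(134, Pow(-89, -1)) = Mul(134, Rational(-1, 89)) = Rational(-134, 89) ≈ -1.5056)
Pow(Add(34, R), 2) = Pow(Add(34, Rational(-134, 89)), 2) = Pow(Rational(2892, 89), 2) = Rational(8363664, 7921)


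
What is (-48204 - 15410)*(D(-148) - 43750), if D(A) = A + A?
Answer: 2801942244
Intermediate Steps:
D(A) = 2*A
(-48204 - 15410)*(D(-148) - 43750) = (-48204 - 15410)*(2*(-148) - 43750) = -63614*(-296 - 43750) = -63614*(-44046) = 2801942244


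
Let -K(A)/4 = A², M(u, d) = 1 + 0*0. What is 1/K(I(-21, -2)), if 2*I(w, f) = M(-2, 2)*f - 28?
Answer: -1/900 ≈ -0.0011111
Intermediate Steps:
M(u, d) = 1 (M(u, d) = 1 + 0 = 1)
I(w, f) = -14 + f/2 (I(w, f) = (1*f - 28)/2 = (f - 28)/2 = (-28 + f)/2 = -14 + f/2)
K(A) = -4*A²
1/K(I(-21, -2)) = 1/(-4*(-14 + (½)*(-2))²) = 1/(-4*(-14 - 1)²) = 1/(-4*(-15)²) = 1/(-4*225) = 1/(-900) = -1/900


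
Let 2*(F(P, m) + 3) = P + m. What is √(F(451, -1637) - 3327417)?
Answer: I*√3328013 ≈ 1824.3*I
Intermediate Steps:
F(P, m) = -3 + P/2 + m/2 (F(P, m) = -3 + (P + m)/2 = -3 + (P/2 + m/2) = -3 + P/2 + m/2)
√(F(451, -1637) - 3327417) = √((-3 + (½)*451 + (½)*(-1637)) - 3327417) = √((-3 + 451/2 - 1637/2) - 3327417) = √(-596 - 3327417) = √(-3328013) = I*√3328013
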